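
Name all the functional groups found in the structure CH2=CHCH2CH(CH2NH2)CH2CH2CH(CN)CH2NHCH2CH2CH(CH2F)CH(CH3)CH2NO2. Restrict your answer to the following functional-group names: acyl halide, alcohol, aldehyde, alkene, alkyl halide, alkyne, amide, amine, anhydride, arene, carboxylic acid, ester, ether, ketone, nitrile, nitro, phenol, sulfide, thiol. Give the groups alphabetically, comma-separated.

Reading the structure from left to right:
  CH2=CH: C=C double bond → alkene.
  CH(CH2NH2): pendant –CH2NH2: N on sp³ C, no adjacent C=O → amine.
  CH(CN): pendant –C≡N: nitrile.
  CH2NHCH2: C–N–C with sp³ carbons and no adjacent C=O → amine (secondary).
  CH(CH2F): pendant –CH2X: halogen on sp³ carbon → alkyl halide.
  CH2NO2: –NO2 on carbon → nitro group.

alkene, alkyl halide, amine, nitrile, nitro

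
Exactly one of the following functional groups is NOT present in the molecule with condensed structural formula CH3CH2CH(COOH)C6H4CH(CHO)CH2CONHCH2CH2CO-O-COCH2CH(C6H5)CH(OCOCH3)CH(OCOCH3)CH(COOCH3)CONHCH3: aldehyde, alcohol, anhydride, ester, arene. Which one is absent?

anhydride: present (CH2CO-O-COCH2 — two acyl groups sharing one oxygen, –C(=O)–O–C(=O)– → anhydride).
arene: present (C6H4 — para-disubstituted benzene ring → arene).
ester: present (CH(OCOCH3) — pendant –OC(=O)CH3: an acyloxy group → ester).
aldehyde: present (CH(CHO) — pendant –CHO: carbonyl C bonded to C and H → aldehyde).
alcohol: absent. In CH(COOH), the –OH sits on a carbonyl carbon, making it part of a carboxylic acid, not an alcohol.

alcohol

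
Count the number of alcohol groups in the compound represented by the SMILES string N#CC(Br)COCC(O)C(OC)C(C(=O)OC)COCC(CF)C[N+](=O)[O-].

1

N≡C–: carbon triple-bonded to nitrogen → nitrile.
halogen on an sp³ carbon → alkyl halide.
C–O–C with sp³ carbons on both sides and no adjacent C=O → ether.
–OH on an sp³ carbon → alcohol (secondary).
pendant –OCH3: C–O–C with sp³ C, no adjacent C=O → ether.
pendant –COOCH3: carbonyl C bonded to C and –OCH3 → ester.
C–O–C with sp³ carbons on both sides and no adjacent C=O → ether.
pendant –CH2X: halogen on sp³ carbon → alkyl halide.
–NO2 on carbon → nitro group.
Alcohol appears at: CH(OH) → 1.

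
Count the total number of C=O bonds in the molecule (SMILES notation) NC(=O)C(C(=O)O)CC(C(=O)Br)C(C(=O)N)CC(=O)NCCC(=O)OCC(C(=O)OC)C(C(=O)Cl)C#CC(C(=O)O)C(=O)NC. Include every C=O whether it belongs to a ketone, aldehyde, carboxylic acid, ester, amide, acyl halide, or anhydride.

10

H2NCO: amide, 1 C=O (running total 1).
CH(COOH): carboxylic acid, 1 C=O (running total 2).
CH(COBr): acyl halide, 1 C=O (running total 3).
CH(CONH2): amide, 1 C=O (running total 4).
CH2CONHCH2: amide, 1 C=O (running total 5).
CH2COOCH2: ester, 1 C=O (running total 6).
CH(COOCH3): ester, 1 C=O (running total 7).
CH(COCl): acyl halide, 1 C=O (running total 8).
CH(COOH): carboxylic acid, 1 C=O (running total 9).
CONHCH3: amide, 1 C=O (running total 10).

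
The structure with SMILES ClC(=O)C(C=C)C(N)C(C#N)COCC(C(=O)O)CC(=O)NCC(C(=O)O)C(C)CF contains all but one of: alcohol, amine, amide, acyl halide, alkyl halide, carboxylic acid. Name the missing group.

alcohol

amine: present (CH(NH2) — –NH2 on an sp³ carbon with no adjacent C=O → amine).
amide: present (CH2CONHCH2 — –C(=O)–N– linkage → amide (the N is not an amine)).
alkyl halide: present (CH2F — halogen on an sp³ carbon → alkyl halide).
carboxylic acid: present (CH(COOH) — pendant –COOH: carbonyl C bonded to C and –OH → carboxylic acid).
acyl halide: present (ClCO — –C(=O)Cl: carbonyl C bonded to C and to a halogen → acyl halide (not alkyl halide)).
alcohol: absent. In CH(COOH), the –OH sits on a carbonyl carbon, making it part of a carboxylic acid, not an alcohol.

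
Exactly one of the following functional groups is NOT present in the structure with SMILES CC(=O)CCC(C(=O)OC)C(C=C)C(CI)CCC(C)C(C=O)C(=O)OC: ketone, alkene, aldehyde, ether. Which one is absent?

aldehyde: present (CH(CHO) — pendant –CHO: carbonyl C bonded to C and H → aldehyde).
ketone: present (CO — –C(=O)– with carbon on both sides → ketone).
alkene: present (CH(CH=CH2) — pendant –CH=CH2: C=C double bond → alkene).
ether: absent. In each of CH(COOCH3) and COOCH3, the C–O–C oxygen is adjacent to a C=O, so it belongs to an ester, not an ether.

ether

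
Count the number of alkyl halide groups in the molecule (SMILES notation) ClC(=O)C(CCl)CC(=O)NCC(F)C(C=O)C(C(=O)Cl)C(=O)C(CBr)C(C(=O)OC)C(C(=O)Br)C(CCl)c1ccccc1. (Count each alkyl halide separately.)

4

Taking each segment in turn:
  ClCO: –C(=O)Cl: carbonyl C bonded to C and to a halogen → acyl halide (not alkyl halide).
  CH(CH2Cl): pendant –CH2X: halogen on sp³ carbon → alkyl halide.
  CH2CONHCH2: –C(=O)–N– linkage → amide (the N is not an amine).
  CH(F): halogen on an sp³ carbon → alkyl halide.
  CH(CHO): pendant –CHO: carbonyl C bonded to C and H → aldehyde.
  CH(COCl): pendant –C(=O)X: carbonyl C bonded to C and halogen → acyl halide.
  CO: –C(=O)– with carbon on both sides → ketone.
  CH(CH2Br): pendant –CH2X: halogen on sp³ carbon → alkyl halide.
  CH(COOCH3): pendant –COOCH3: carbonyl C bonded to C and –OCH3 → ester.
  CH(COBr): pendant –C(=O)X: carbonyl C bonded to C and halogen → acyl halide.
  CH(CH2Cl): pendant –CH2X: halogen on sp³ carbon → alkyl halide.
  C6H5: –C6H5 phenyl ring → arene.
Alkyl halide appears at: CH(CH2Cl), CH(F), CH(CH2Br), CH(CH2Cl) → 4.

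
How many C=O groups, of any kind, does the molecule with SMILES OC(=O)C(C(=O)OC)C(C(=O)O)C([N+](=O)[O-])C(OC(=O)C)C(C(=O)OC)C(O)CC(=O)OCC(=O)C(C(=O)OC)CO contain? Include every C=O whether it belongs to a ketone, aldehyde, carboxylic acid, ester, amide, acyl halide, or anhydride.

8

HOOC: carboxylic acid, 1 C=O (running total 1).
CH(COOCH3): ester, 1 C=O (running total 2).
CH(COOH): carboxylic acid, 1 C=O (running total 3).
CH(OCOCH3): ester, 1 C=O (running total 4).
CH(COOCH3): ester, 1 C=O (running total 5).
CH2COOCH2: ester, 1 C=O (running total 6).
CO: ketone, 1 C=O (running total 7).
CH(COOCH3): ester, 1 C=O (running total 8).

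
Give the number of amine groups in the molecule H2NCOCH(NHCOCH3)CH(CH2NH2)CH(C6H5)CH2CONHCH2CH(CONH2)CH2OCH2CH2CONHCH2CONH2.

–C(=O)NH2: carbonyl C bonded to C and to N → amide (the N is not a separate amine).
pendant –NHC(=O)CH3: N bonded to a carbonyl → amide (not amine).
pendant –CH2NH2: N on sp³ C, no adjacent C=O → amine.
pendant –C6H5: benzene ring → arene.
–C(=O)–N– linkage → amide (the N is not an amine).
pendant –CONH2: carbonyl C bonded to C and N → amide.
C–O–C with sp³ carbons on both sides and no adjacent C=O → ether.
–C(=O)–N– linkage → amide (the N is not an amine).
–C(=O)NH2: carbonyl C bonded to C and to N → amide (the N is not a separate amine).
Amine appears at: CH(CH2NH2) → 1.

1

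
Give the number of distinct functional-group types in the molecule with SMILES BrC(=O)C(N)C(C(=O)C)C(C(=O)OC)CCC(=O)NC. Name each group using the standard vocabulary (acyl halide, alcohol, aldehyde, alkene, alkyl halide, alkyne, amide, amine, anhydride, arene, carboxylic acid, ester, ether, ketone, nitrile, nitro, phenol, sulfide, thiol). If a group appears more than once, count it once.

–C(=O)Br: carbonyl C bonded to C and to a halogen → acyl halide (not alkyl halide).
–NH2 on an sp³ carbon with no adjacent C=O → amine.
pendant –COCH3: carbonyl C bonded to two carbons → ketone.
pendant –COOCH3: carbonyl C bonded to C and –OCH3 → ester.
–C(=O)NHCH3: carbonyl C bonded to C and to N → amide (the N is not an amine).
Distinct types present: acyl halide, amide, amine, ester, ketone.

5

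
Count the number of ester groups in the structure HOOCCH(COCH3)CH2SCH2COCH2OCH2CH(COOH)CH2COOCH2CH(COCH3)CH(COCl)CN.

–COOH: carbonyl C bonded to –OH and C → carboxylic acid (the –OH is not a separate alcohol).
pendant –COCH3: carbonyl C bonded to two carbons → ketone.
C–S–C linkage → sulfide (thioether).
–C(=O)– with carbon on both sides → ketone.
C–O–C with sp³ carbons on both sides and no adjacent C=O → ether.
pendant –COOH: carbonyl C bonded to C and –OH → carboxylic acid.
–C(=O)–O–C with C on the carbonyl side → ester.
pendant –COCH3: carbonyl C bonded to two carbons → ketone.
pendant –C(=O)X: carbonyl C bonded to C and halogen → acyl halide.
–C≡N: carbon triple-bonded to nitrogen → nitrile.
Ester appears at: CH2COOCH2 → 1.

1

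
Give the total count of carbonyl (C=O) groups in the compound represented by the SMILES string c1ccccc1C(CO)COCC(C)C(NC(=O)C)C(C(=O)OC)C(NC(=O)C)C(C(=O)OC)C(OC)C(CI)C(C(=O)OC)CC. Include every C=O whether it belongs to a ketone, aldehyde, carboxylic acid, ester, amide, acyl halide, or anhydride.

5

CH(NHCOCH3): amide, 1 C=O (running total 1).
CH(COOCH3): ester, 1 C=O (running total 2).
CH(NHCOCH3): amide, 1 C=O (running total 3).
CH(COOCH3): ester, 1 C=O (running total 4).
CH(COOCH3): ester, 1 C=O (running total 5).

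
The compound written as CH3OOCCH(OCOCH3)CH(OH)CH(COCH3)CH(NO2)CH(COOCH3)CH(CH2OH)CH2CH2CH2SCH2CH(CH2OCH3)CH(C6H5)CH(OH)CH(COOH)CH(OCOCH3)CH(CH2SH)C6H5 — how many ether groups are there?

Taking each segment in turn:
  CH3OOC: CH3O–C(=O)–: carbonyl C bonded to C and to –OCH3 → ester (not ketone + ether).
  CH(OCOCH3): pendant –OC(=O)CH3: an acyloxy group → ester.
  CH(OH): –OH on an sp³ carbon → alcohol (secondary).
  CH(COCH3): pendant –COCH3: carbonyl C bonded to two carbons → ketone.
  CH(NO2): –NO2 on an sp³ carbon → nitro (the N=O is not a carbonyl).
  CH(COOCH3): pendant –COOCH3: carbonyl C bonded to C and –OCH3 → ester.
  CH(CH2OH): pendant –CH2OH on an sp³ backbone C → alcohol.
  CH2SCH2: C–S–C linkage → sulfide (thioether).
  CH(CH2OCH3): pendant –CH2OCH3: C–O–C linkage → ether.
  CH(C6H5): pendant –C6H5: benzene ring → arene.
  CH(OH): –OH on an sp³ carbon → alcohol (secondary).
  CH(COOH): pendant –COOH: carbonyl C bonded to C and –OH → carboxylic acid.
  CH(OCOCH3): pendant –OC(=O)CH3: an acyloxy group → ester.
  CH(CH2SH): pendant –CH2SH → thiol.
  C6H5: –C6H5 phenyl ring → arene.
Ether appears at: CH(CH2OCH3) → 1.

1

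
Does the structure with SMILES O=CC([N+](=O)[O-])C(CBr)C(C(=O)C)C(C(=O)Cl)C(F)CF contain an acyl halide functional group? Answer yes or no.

terminal –CHO: carbonyl C bonded to H and C → aldehyde.
–NO2 on an sp³ carbon → nitro (the N=O is not a carbonyl).
pendant –CH2X: halogen on sp³ carbon → alkyl halide.
pendant –COCH3: carbonyl C bonded to two carbons → ketone.
pendant –C(=O)X: carbonyl C bonded to C and halogen → acyl halide.
halogen on an sp³ carbon → alkyl halide.
halogen on an sp³ carbon → alkyl halide.
The CH(COCl) segment supplies the acyl halide: pendant –C(=O)X: carbonyl C bonded to C and halogen → acyl halide.

yes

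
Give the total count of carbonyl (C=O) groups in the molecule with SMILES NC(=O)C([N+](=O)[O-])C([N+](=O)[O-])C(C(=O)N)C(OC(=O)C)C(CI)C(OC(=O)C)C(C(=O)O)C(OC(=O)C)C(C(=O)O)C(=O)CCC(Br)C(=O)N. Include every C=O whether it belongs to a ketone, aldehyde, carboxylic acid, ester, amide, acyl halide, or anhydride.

H2NCO: amide, 1 C=O (running total 1).
CH(CONH2): amide, 1 C=O (running total 2).
CH(OCOCH3): ester, 1 C=O (running total 3).
CH(OCOCH3): ester, 1 C=O (running total 4).
CH(COOH): carboxylic acid, 1 C=O (running total 5).
CH(OCOCH3): ester, 1 C=O (running total 6).
CH(COOH): carboxylic acid, 1 C=O (running total 7).
CO: ketone, 1 C=O (running total 8).
CONH2: amide, 1 C=O (running total 9).

9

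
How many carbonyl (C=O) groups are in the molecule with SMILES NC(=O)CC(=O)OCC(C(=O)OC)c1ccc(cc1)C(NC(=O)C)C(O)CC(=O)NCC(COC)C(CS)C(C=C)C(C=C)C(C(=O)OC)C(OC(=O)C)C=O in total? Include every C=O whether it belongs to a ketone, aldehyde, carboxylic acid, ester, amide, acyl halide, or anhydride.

H2NCO: amide, 1 C=O (running total 1).
CH2COOCH2: ester, 1 C=O (running total 2).
CH(COOCH3): ester, 1 C=O (running total 3).
CH(NHCOCH3): amide, 1 C=O (running total 4).
CH2CONHCH2: amide, 1 C=O (running total 5).
CH(COOCH3): ester, 1 C=O (running total 6).
CH(OCOCH3): ester, 1 C=O (running total 7).
CHO: aldehyde, 1 C=O (running total 8).

8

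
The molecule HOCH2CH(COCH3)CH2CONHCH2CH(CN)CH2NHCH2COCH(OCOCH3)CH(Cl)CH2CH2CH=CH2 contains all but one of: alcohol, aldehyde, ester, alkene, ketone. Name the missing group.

ketone: present (CH(COCH3) — pendant –COCH3: carbonyl C bonded to two carbons → ketone).
ester: present (CH(OCOCH3) — pendant –OC(=O)CH3: an acyloxy group → ester).
alkene: present (CH=CH2 — C=C double bond → alkene).
alcohol: present (HOCH2 — HO– on an sp³ carbon → alcohol).
aldehyde: absent. In each of CH(COCH3) and CO, the carbonyl carbon is bonded to two carbons, so it is a ketone, not an aldehyde.

aldehyde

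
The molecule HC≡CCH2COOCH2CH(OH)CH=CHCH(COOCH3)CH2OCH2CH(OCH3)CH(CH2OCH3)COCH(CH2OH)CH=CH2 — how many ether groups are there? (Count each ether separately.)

3

Reading the structure from left to right:
  HC≡C: C≡C triple bond → alkyne.
  CH2COOCH2: –C(=O)–O–C with C on the carbonyl side → ester.
  CH(OH): –OH on an sp³ carbon → alcohol (secondary).
  CH=CH: C=C double bond → alkene.
  CH(COOCH3): pendant –COOCH3: carbonyl C bonded to C and –OCH3 → ester.
  CH2OCH2: C–O–C with sp³ carbons on both sides and no adjacent C=O → ether.
  CH(OCH3): pendant –OCH3: C–O–C with sp³ C, no adjacent C=O → ether.
  CH(CH2OCH3): pendant –CH2OCH3: C–O–C linkage → ether.
  CO: –C(=O)– with carbon on both sides → ketone.
  CH(CH2OH): pendant –CH2OH on an sp³ backbone C → alcohol.
  CH=CH2: C=C double bond → alkene.
Ether appears at: CH2OCH2, CH(OCH3), CH(CH2OCH3) → 3.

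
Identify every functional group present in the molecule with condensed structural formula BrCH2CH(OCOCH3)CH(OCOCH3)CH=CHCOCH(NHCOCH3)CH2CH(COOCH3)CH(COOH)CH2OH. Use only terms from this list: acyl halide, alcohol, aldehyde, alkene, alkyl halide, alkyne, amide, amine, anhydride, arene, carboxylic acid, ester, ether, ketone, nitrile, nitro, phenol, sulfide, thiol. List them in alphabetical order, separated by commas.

Working along the chain:
  BrCH2: halogen on an sp³ carbon → alkyl halide.
  CH(OCOCH3): pendant –OC(=O)CH3: an acyloxy group → ester.
  CH(OCOCH3): pendant –OC(=O)CH3: an acyloxy group → ester.
  CH=CH: C=C double bond → alkene.
  CO: –C(=O)– with carbon on both sides → ketone.
  CH(NHCOCH3): pendant –NHC(=O)CH3: N bonded to a carbonyl → amide (not amine).
  CH(COOCH3): pendant –COOCH3: carbonyl C bonded to C and –OCH3 → ester.
  CH(COOH): pendant –COOH: carbonyl C bonded to C and –OH → carboxylic acid.
  CH2OH: –OH on an sp³ carbon → alcohol.

alcohol, alkene, alkyl halide, amide, carboxylic acid, ester, ketone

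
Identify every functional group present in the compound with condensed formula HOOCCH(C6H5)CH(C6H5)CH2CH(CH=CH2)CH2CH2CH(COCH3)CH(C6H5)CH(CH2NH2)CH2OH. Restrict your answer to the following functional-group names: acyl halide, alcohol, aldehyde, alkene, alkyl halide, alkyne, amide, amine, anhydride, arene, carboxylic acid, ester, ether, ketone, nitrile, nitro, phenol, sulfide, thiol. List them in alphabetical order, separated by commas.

alcohol, alkene, amine, arene, carboxylic acid, ketone

Taking each segment in turn:
  HOOC: –COOH: carbonyl C bonded to –OH and C → carboxylic acid (the –OH is not a separate alcohol).
  CH(C6H5): pendant –C6H5: benzene ring → arene.
  CH(C6H5): pendant –C6H5: benzene ring → arene.
  CH(CH=CH2): pendant –CH=CH2: C=C double bond → alkene.
  CH(COCH3): pendant –COCH3: carbonyl C bonded to two carbons → ketone.
  CH(C6H5): pendant –C6H5: benzene ring → arene.
  CH(CH2NH2): pendant –CH2NH2: N on sp³ C, no adjacent C=O → amine.
  CH2OH: –OH on an sp³ carbon → alcohol.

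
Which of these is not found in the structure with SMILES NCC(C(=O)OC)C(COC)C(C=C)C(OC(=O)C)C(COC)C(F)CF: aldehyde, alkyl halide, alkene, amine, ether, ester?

aldehyde

ether: present (CH(CH2OCH3) — pendant –CH2OCH3: C–O–C linkage → ether).
alkene: present (CH(CH=CH2) — pendant –CH=CH2: C=C double bond → alkene).
ester: present (CH(COOCH3) — pendant –COOCH3: carbonyl C bonded to C and –OCH3 → ester).
amine: present (H2NCH2 — –NH2 on an sp³ carbon with no adjacent C=O → amine).
alkyl halide: present (CH(F) — halogen on an sp³ carbon → alkyl halide).
aldehyde: no segment matches this pattern.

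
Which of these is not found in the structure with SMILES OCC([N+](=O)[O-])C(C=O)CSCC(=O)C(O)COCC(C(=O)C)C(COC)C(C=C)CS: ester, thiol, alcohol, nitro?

ester

thiol: present (CH2SH — –SH on an sp³ carbon → thiol).
alcohol: present (HOCH2 — HO– on an sp³ carbon → alcohol).
nitro: present (CH(NO2) — –NO2 on an sp³ carbon → nitro (the N=O is not a carbonyl)).
ester: no segment matches this pattern.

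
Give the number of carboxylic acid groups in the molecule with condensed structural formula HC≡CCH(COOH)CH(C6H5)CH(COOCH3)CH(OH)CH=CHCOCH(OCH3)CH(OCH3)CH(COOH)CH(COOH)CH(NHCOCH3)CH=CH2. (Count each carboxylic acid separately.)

Taking each segment in turn:
  HC≡C: C≡C triple bond → alkyne.
  CH(COOH): pendant –COOH: carbonyl C bonded to C and –OH → carboxylic acid.
  CH(C6H5): pendant –C6H5: benzene ring → arene.
  CH(COOCH3): pendant –COOCH3: carbonyl C bonded to C and –OCH3 → ester.
  CH(OH): –OH on an sp³ carbon → alcohol (secondary).
  CH=CH: C=C double bond → alkene.
  CO: –C(=O)– with carbon on both sides → ketone.
  CH(OCH3): pendant –OCH3: C–O–C with sp³ C, no adjacent C=O → ether.
  CH(OCH3): pendant –OCH3: C–O–C with sp³ C, no adjacent C=O → ether.
  CH(COOH): pendant –COOH: carbonyl C bonded to C and –OH → carboxylic acid.
  CH(COOH): pendant –COOH: carbonyl C bonded to C and –OH → carboxylic acid.
  CH(NHCOCH3): pendant –NHC(=O)CH3: N bonded to a carbonyl → amide (not amine).
  CH=CH2: C=C double bond → alkene.
Carboxylic acid appears at: CH(COOH), CH(COOH), CH(COOH) → 3.

3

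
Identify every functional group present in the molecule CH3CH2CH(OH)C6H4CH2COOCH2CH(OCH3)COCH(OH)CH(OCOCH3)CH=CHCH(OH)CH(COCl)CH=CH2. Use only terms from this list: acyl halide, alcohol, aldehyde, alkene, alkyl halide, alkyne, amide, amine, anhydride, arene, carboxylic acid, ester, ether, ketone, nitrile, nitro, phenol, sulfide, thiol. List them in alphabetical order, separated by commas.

Taking each segment in turn:
  CH(OH): –OH on an sp³ carbon → alcohol (secondary).
  C6H4: para-disubstituted benzene ring → arene.
  CH2COOCH2: –C(=O)–O–C with C on the carbonyl side → ester.
  CH(OCH3): pendant –OCH3: C–O–C with sp³ C, no adjacent C=O → ether.
  CO: –C(=O)– with carbon on both sides → ketone.
  CH(OH): –OH on an sp³ carbon → alcohol (secondary).
  CH(OCOCH3): pendant –OC(=O)CH3: an acyloxy group → ester.
  CH=CH: C=C double bond → alkene.
  CH(OH): –OH on an sp³ carbon → alcohol (secondary).
  CH(COCl): pendant –C(=O)X: carbonyl C bonded to C and halogen → acyl halide.
  CH=CH2: C=C double bond → alkene.

acyl halide, alcohol, alkene, arene, ester, ether, ketone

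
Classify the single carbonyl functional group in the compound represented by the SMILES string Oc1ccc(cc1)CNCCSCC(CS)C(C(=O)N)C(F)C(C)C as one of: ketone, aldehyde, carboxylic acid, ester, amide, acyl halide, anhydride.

The carbonyl is in the CH(CONH2) segment: pendant –CONH2: carbonyl C bonded to C and N → amide.

amide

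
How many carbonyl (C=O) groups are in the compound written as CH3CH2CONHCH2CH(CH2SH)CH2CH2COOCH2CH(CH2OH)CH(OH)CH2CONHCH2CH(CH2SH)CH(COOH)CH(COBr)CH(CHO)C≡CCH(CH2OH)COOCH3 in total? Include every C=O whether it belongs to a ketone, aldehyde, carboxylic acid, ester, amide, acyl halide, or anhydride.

CH2CONHCH2: amide, 1 C=O (running total 1).
CH2COOCH2: ester, 1 C=O (running total 2).
CH2CONHCH2: amide, 1 C=O (running total 3).
CH(COOH): carboxylic acid, 1 C=O (running total 4).
CH(COBr): acyl halide, 1 C=O (running total 5).
CH(CHO): aldehyde, 1 C=O (running total 6).
COOCH3: ester, 1 C=O (running total 7).

7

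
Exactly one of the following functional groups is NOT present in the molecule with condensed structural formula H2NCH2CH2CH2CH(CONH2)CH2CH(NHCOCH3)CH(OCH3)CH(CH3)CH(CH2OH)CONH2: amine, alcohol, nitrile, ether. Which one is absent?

alcohol: present (CH(CH2OH) — pendant –CH2OH on an sp³ backbone C → alcohol).
amine: present (H2NCH2 — –NH2 on an sp³ carbon with no adjacent C=O → amine).
ether: present (CH(OCH3) — pendant –OCH3: C–O–C with sp³ C, no adjacent C=O → ether).
nitrile: no segment matches this pattern.

nitrile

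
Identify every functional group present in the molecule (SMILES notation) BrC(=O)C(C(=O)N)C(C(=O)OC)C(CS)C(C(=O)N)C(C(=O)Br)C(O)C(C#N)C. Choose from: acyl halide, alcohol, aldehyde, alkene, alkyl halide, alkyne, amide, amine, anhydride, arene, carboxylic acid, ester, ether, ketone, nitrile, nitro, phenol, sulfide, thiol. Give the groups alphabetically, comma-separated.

acyl halide, alcohol, amide, ester, nitrile, thiol

Working along the chain:
  BrCO: –C(=O)Br: carbonyl C bonded to C and to a halogen → acyl halide (not alkyl halide).
  CH(CONH2): pendant –CONH2: carbonyl C bonded to C and N → amide.
  CH(COOCH3): pendant –COOCH3: carbonyl C bonded to C and –OCH3 → ester.
  CH(CH2SH): pendant –CH2SH → thiol.
  CH(CONH2): pendant –CONH2: carbonyl C bonded to C and N → amide.
  CH(COBr): pendant –C(=O)X: carbonyl C bonded to C and halogen → acyl halide.
  CH(OH): –OH on an sp³ carbon → alcohol (secondary).
  CH(CN): pendant –C≡N: nitrile.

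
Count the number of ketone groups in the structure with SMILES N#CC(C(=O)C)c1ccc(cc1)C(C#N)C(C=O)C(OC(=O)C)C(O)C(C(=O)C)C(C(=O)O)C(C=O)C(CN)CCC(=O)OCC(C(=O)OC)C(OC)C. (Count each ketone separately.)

N≡C–: carbon triple-bonded to nitrogen → nitrile.
pendant –COCH3: carbonyl C bonded to two carbons → ketone.
para-disubstituted benzene ring → arene.
pendant –C≡N: nitrile.
pendant –CHO: carbonyl C bonded to C and H → aldehyde.
pendant –OC(=O)CH3: an acyloxy group → ester.
–OH on an sp³ carbon → alcohol (secondary).
pendant –COCH3: carbonyl C bonded to two carbons → ketone.
pendant –COOH: carbonyl C bonded to C and –OH → carboxylic acid.
pendant –CHO: carbonyl C bonded to C and H → aldehyde.
pendant –CH2NH2: N on sp³ C, no adjacent C=O → amine.
–C(=O)–O–C with C on the carbonyl side → ester.
pendant –COOCH3: carbonyl C bonded to C and –OCH3 → ester.
pendant –OCH3: C–O–C with sp³ C, no adjacent C=O → ether.
Ketone appears at: CH(COCH3), CH(COCH3) → 2.

2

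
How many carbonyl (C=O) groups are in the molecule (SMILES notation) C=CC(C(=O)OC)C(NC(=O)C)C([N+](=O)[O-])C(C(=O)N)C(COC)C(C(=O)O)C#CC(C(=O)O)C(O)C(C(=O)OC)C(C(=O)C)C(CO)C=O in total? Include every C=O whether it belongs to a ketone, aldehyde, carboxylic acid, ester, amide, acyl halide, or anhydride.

8

CH(COOCH3): ester, 1 C=O (running total 1).
CH(NHCOCH3): amide, 1 C=O (running total 2).
CH(CONH2): amide, 1 C=O (running total 3).
CH(COOH): carboxylic acid, 1 C=O (running total 4).
CH(COOH): carboxylic acid, 1 C=O (running total 5).
CH(COOCH3): ester, 1 C=O (running total 6).
CH(COCH3): ketone, 1 C=O (running total 7).
CHO: aldehyde, 1 C=O (running total 8).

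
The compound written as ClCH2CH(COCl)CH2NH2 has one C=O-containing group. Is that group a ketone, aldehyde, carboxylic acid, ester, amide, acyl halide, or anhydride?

The carbonyl is in the CH(COCl) segment: pendant –C(=O)X: carbonyl C bonded to C and halogen → acyl halide.

acyl halide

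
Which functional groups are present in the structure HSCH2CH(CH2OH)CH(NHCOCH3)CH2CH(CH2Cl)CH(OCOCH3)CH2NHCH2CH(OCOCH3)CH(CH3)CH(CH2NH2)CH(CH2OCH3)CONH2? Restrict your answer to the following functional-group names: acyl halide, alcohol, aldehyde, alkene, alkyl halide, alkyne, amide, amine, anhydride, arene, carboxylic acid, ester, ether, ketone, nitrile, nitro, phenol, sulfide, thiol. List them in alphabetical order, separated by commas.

alcohol, alkyl halide, amide, amine, ester, ether, thiol

–SH on an sp³ carbon → thiol.
pendant –CH2OH on an sp³ backbone C → alcohol.
pendant –NHC(=O)CH3: N bonded to a carbonyl → amide (not amine).
pendant –CH2X: halogen on sp³ carbon → alkyl halide.
pendant –OC(=O)CH3: an acyloxy group → ester.
C–N–C with sp³ carbons and no adjacent C=O → amine (secondary).
pendant –OC(=O)CH3: an acyloxy group → ester.
pendant –CH2NH2: N on sp³ C, no adjacent C=O → amine.
pendant –CH2OCH3: C–O–C linkage → ether.
–C(=O)NH2: carbonyl C bonded to C and to N → amide (the N is not a separate amine).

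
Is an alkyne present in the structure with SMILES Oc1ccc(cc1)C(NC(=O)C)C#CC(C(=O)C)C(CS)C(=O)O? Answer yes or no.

yes

Reading the structure from left to right:
  HOC6H4: –OH attached directly to an aromatic ring → phenol (not alcohol); the ring itself is an arene.
  CH(NHCOCH3): pendant –NHC(=O)CH3: N bonded to a carbonyl → amide (not amine).
  C≡C: C≡C triple bond → alkyne.
  CH(COCH3): pendant –COCH3: carbonyl C bonded to two carbons → ketone.
  CH(CH2SH): pendant –CH2SH → thiol.
  COOH: –COOH: carbonyl C bonded to –OH and C → carboxylic acid (the –OH is not a separate alcohol).
The C≡C segment supplies the alkyne: C≡C triple bond → alkyne.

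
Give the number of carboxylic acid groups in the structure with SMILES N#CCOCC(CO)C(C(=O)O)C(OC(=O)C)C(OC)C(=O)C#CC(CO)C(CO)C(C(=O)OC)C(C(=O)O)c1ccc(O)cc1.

2

N≡C–: carbon triple-bonded to nitrogen → nitrile.
C–O–C with sp³ carbons on both sides and no adjacent C=O → ether.
pendant –CH2OH on an sp³ backbone C → alcohol.
pendant –COOH: carbonyl C bonded to C and –OH → carboxylic acid.
pendant –OC(=O)CH3: an acyloxy group → ester.
pendant –OCH3: C–O–C with sp³ C, no adjacent C=O → ether.
–C(=O)– with carbon on both sides → ketone.
C≡C triple bond → alkyne.
pendant –CH2OH on an sp³ backbone C → alcohol.
pendant –CH2OH on an sp³ backbone C → alcohol.
pendant –COOCH3: carbonyl C bonded to C and –OCH3 → ester.
pendant –COOH: carbonyl C bonded to C and –OH → carboxylic acid.
–OH attached directly to an aromatic ring → phenol (not alcohol); the ring itself is an arene.
Carboxylic acid appears at: CH(COOH), CH(COOH) → 2.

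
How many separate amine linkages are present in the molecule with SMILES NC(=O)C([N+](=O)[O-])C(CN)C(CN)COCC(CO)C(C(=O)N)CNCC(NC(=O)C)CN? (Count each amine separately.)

4

–C(=O)NH2: carbonyl C bonded to C and to N → amide (the N is not a separate amine).
–NO2 on an sp³ carbon → nitro (the N=O is not a carbonyl).
pendant –CH2NH2: N on sp³ C, no adjacent C=O → amine.
pendant –CH2NH2: N on sp³ C, no adjacent C=O → amine.
C–O–C with sp³ carbons on both sides and no adjacent C=O → ether.
pendant –CH2OH on an sp³ backbone C → alcohol.
pendant –CONH2: carbonyl C bonded to C and N → amide.
C–N–C with sp³ carbons and no adjacent C=O → amine (secondary).
pendant –NHC(=O)CH3: N bonded to a carbonyl → amide (not amine).
–NH2 on an sp³ carbon with no adjacent C=O → amine.
Amine appears at: CH(CH2NH2), CH(CH2NH2), CH2NHCH2, CH2NH2 → 4.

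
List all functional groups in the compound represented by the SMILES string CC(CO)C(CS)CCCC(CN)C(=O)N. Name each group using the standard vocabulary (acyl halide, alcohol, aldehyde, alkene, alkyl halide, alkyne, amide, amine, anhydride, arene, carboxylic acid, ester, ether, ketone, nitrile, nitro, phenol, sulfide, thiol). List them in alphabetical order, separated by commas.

Taking each segment in turn:
  CH(CH2OH): pendant –CH2OH on an sp³ backbone C → alcohol.
  CH(CH2SH): pendant –CH2SH → thiol.
  CH(CH2NH2): pendant –CH2NH2: N on sp³ C, no adjacent C=O → amine.
  CONH2: –C(=O)NH2: carbonyl C bonded to C and to N → amide (the N is not a separate amine).

alcohol, amide, amine, thiol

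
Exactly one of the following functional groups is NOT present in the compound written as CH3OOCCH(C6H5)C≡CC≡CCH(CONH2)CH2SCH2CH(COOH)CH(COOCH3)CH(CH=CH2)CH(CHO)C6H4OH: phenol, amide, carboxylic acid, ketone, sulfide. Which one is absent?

amide: present (CH(CONH2) — pendant –CONH2: carbonyl C bonded to C and N → amide).
sulfide: present (CH2SCH2 — C–S–C linkage → sulfide (thioether)).
phenol: present (C6H4OH — –OH attached directly to an aromatic ring → phenol (not alcohol); the ring itself is an arene).
carboxylic acid: present (CH(COOH) — pendant –COOH: carbonyl C bonded to C and –OH → carboxylic acid).
ketone: absent. In each of CH3OOC and CH(COOCH3), the C=O is bonded to an –O–C group, which defines an ester, not a ketone. In CH(CONH2), the C=O is bonded to nitrogen, which defines an amide, not a ketone. In CH(COOH), the C=O bears an –OH, making it a carboxylic acid rather than a ketone. In CH(CHO), the carbonyl carbon carries an H, so it is an aldehyde, not a ketone.

ketone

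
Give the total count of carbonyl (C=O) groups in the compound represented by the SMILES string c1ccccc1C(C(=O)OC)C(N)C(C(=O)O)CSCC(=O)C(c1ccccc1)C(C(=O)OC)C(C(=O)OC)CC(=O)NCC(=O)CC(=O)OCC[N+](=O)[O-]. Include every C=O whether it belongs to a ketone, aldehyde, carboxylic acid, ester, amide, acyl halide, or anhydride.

CH(COOCH3): ester, 1 C=O (running total 1).
CH(COOH): carboxylic acid, 1 C=O (running total 2).
CO: ketone, 1 C=O (running total 3).
CH(COOCH3): ester, 1 C=O (running total 4).
CH(COOCH3): ester, 1 C=O (running total 5).
CH2CONHCH2: amide, 1 C=O (running total 6).
CO: ketone, 1 C=O (running total 7).
CH2COOCH2: ester, 1 C=O (running total 8).

8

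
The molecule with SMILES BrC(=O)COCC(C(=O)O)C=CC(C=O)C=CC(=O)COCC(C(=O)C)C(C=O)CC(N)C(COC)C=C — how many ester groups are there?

0

Taking each segment in turn:
  BrCO: –C(=O)Br: carbonyl C bonded to C and to a halogen → acyl halide (not alkyl halide).
  CH2OCH2: C–O–C with sp³ carbons on both sides and no adjacent C=O → ether.
  CH(COOH): pendant –COOH: carbonyl C bonded to C and –OH → carboxylic acid.
  CH=CH: C=C double bond → alkene.
  CH(CHO): pendant –CHO: carbonyl C bonded to C and H → aldehyde.
  CH=CH: C=C double bond → alkene.
  CO: –C(=O)– with carbon on both sides → ketone.
  CH2OCH2: C–O–C with sp³ carbons on both sides and no adjacent C=O → ether.
  CH(COCH3): pendant –COCH3: carbonyl C bonded to two carbons → ketone.
  CH(CHO): pendant –CHO: carbonyl C bonded to C and H → aldehyde.
  CH(NH2): –NH2 on an sp³ carbon with no adjacent C=O → amine.
  CH(CH2OCH3): pendant –CH2OCH3: C–O–C linkage → ether.
  CH=CH2: C=C double bond → alkene.
No segment is a ester: CH2OCH2 is ether, not ester; CH(COOH) is carboxylic acid, not ester; CO is ketone, not ester. → 0.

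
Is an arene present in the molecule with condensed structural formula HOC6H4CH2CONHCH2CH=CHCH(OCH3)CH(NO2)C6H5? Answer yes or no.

yes

Working along the chain:
  HOC6H4: –OH attached directly to an aromatic ring → phenol (not alcohol); the ring itself is an arene.
  CH2CONHCH2: –C(=O)–N– linkage → amide (the N is not an amine).
  CH=CH: C=C double bond → alkene.
  CH(OCH3): pendant –OCH3: C–O–C with sp³ C, no adjacent C=O → ether.
  CH(NO2): –NO2 on an sp³ carbon → nitro (the N=O is not a carbonyl).
  C6H5: –C6H5 phenyl ring → arene.
The HOC6H4 segment supplies the arene: –OH attached directly to an aromatic ring → phenol (not alcohol); the ring itself is an arene.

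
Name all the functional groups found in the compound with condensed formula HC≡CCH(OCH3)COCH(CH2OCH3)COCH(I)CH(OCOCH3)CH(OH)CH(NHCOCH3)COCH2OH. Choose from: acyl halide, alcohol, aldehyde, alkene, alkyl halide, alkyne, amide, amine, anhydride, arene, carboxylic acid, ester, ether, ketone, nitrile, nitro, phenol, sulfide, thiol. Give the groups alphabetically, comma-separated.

Working along the chain:
  HC≡C: C≡C triple bond → alkyne.
  CH(OCH3): pendant –OCH3: C–O–C with sp³ C, no adjacent C=O → ether.
  CO: –C(=O)– with carbon on both sides → ketone.
  CH(CH2OCH3): pendant –CH2OCH3: C–O–C linkage → ether.
  CO: –C(=O)– with carbon on both sides → ketone.
  CH(I): halogen on an sp³ carbon → alkyl halide.
  CH(OCOCH3): pendant –OC(=O)CH3: an acyloxy group → ester.
  CH(OH): –OH on an sp³ carbon → alcohol (secondary).
  CH(NHCOCH3): pendant –NHC(=O)CH3: N bonded to a carbonyl → amide (not amine).
  CO: –C(=O)– with carbon on both sides → ketone.
  CH2OH: –OH on an sp³ carbon → alcohol.

alcohol, alkyl halide, alkyne, amide, ester, ether, ketone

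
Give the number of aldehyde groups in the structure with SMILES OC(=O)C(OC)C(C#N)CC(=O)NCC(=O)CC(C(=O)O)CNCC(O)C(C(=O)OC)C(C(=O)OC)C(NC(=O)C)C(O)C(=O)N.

Taking each segment in turn:
  HOOC: –COOH: carbonyl C bonded to –OH and C → carboxylic acid (the –OH is not a separate alcohol).
  CH(OCH3): pendant –OCH3: C–O–C with sp³ C, no adjacent C=O → ether.
  CH(CN): pendant –C≡N: nitrile.
  CH2CONHCH2: –C(=O)–N– linkage → amide (the N is not an amine).
  CO: –C(=O)– with carbon on both sides → ketone.
  CH(COOH): pendant –COOH: carbonyl C bonded to C and –OH → carboxylic acid.
  CH2NHCH2: C–N–C with sp³ carbons and no adjacent C=O → amine (secondary).
  CH(OH): –OH on an sp³ carbon → alcohol (secondary).
  CH(COOCH3): pendant –COOCH3: carbonyl C bonded to C and –OCH3 → ester.
  CH(COOCH3): pendant –COOCH3: carbonyl C bonded to C and –OCH3 → ester.
  CH(NHCOCH3): pendant –NHC(=O)CH3: N bonded to a carbonyl → amide (not amine).
  CH(OH): –OH on an sp³ carbon → alcohol (secondary).
  CONH2: –C(=O)NH2: carbonyl C bonded to C and to N → amide (the N is not a separate amine).
No segment is a aldehyde: HOOC is carboxylic acid, not aldehyde; CO is ketone, not aldehyde; CH(COOH) is carboxylic acid, not aldehyde. → 0.

0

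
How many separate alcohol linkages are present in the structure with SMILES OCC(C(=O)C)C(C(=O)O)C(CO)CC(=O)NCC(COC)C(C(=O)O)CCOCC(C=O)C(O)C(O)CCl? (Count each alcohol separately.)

4

Taking each segment in turn:
  HOCH2: HO– on an sp³ carbon → alcohol.
  CH(COCH3): pendant –COCH3: carbonyl C bonded to two carbons → ketone.
  CH(COOH): pendant –COOH: carbonyl C bonded to C and –OH → carboxylic acid.
  CH(CH2OH): pendant –CH2OH on an sp³ backbone C → alcohol.
  CH2CONHCH2: –C(=O)–N– linkage → amide (the N is not an amine).
  CH(CH2OCH3): pendant –CH2OCH3: C–O–C linkage → ether.
  CH(COOH): pendant –COOH: carbonyl C bonded to C and –OH → carboxylic acid.
  CH2OCH2: C–O–C with sp³ carbons on both sides and no adjacent C=O → ether.
  CH(CHO): pendant –CHO: carbonyl C bonded to C and H → aldehyde.
  CH(OH): –OH on an sp³ carbon → alcohol (secondary).
  CH(OH): –OH on an sp³ carbon → alcohol (secondary).
  CH2Cl: halogen on an sp³ carbon → alkyl halide.
Alcohol appears at: HOCH2, CH(CH2OH), CH(OH), CH(OH) → 4.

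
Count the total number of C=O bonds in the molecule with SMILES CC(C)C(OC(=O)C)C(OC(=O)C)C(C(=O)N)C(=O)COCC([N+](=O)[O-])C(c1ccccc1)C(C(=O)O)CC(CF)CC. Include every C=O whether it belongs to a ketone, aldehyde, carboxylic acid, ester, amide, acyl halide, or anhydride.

5

CH(OCOCH3): ester, 1 C=O (running total 1).
CH(OCOCH3): ester, 1 C=O (running total 2).
CH(CONH2): amide, 1 C=O (running total 3).
CO: ketone, 1 C=O (running total 4).
CH(COOH): carboxylic acid, 1 C=O (running total 5).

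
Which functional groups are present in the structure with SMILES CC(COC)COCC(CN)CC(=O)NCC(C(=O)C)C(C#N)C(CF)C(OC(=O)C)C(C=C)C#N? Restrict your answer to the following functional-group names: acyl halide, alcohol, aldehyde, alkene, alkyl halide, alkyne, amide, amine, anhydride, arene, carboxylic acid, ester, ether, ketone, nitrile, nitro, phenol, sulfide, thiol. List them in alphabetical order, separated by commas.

Taking each segment in turn:
  CH(CH2OCH3): pendant –CH2OCH3: C–O–C linkage → ether.
  CH2OCH2: C–O–C with sp³ carbons on both sides and no adjacent C=O → ether.
  CH(CH2NH2): pendant –CH2NH2: N on sp³ C, no adjacent C=O → amine.
  CH2CONHCH2: –C(=O)–N– linkage → amide (the N is not an amine).
  CH(COCH3): pendant –COCH3: carbonyl C bonded to two carbons → ketone.
  CH(CN): pendant –C≡N: nitrile.
  CH(CH2F): pendant –CH2X: halogen on sp³ carbon → alkyl halide.
  CH(OCOCH3): pendant –OC(=O)CH3: an acyloxy group → ester.
  CH(CH=CH2): pendant –CH=CH2: C=C double bond → alkene.
  CN: –C≡N: carbon triple-bonded to nitrogen → nitrile.

alkene, alkyl halide, amide, amine, ester, ether, ketone, nitrile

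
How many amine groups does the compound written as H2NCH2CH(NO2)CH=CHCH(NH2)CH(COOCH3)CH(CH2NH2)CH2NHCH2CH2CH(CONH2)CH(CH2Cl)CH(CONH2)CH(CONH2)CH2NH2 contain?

5

–NH2 on an sp³ carbon with no adjacent C=O → amine.
–NO2 on an sp³ carbon → nitro (the N=O is not a carbonyl).
C=C double bond → alkene.
–NH2 on an sp³ carbon with no adjacent C=O → amine.
pendant –COOCH3: carbonyl C bonded to C and –OCH3 → ester.
pendant –CH2NH2: N on sp³ C, no adjacent C=O → amine.
C–N–C with sp³ carbons and no adjacent C=O → amine (secondary).
pendant –CONH2: carbonyl C bonded to C and N → amide.
pendant –CH2X: halogen on sp³ carbon → alkyl halide.
pendant –CONH2: carbonyl C bonded to C and N → amide.
pendant –CONH2: carbonyl C bonded to C and N → amide.
–NH2 on an sp³ carbon with no adjacent C=O → amine.
Amine appears at: H2NCH2, CH(NH2), CH(CH2NH2), CH2NHCH2, CH2NH2 → 5.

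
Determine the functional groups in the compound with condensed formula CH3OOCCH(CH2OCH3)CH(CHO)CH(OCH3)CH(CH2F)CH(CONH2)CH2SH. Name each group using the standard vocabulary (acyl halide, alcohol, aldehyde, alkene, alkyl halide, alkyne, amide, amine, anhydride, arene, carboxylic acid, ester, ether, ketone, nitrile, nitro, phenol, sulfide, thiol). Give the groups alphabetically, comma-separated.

Reading the structure from left to right:
  CH3OOC: CH3O–C(=O)–: carbonyl C bonded to C and to –OCH3 → ester (not ketone + ether).
  CH(CH2OCH3): pendant –CH2OCH3: C–O–C linkage → ether.
  CH(CHO): pendant –CHO: carbonyl C bonded to C and H → aldehyde.
  CH(OCH3): pendant –OCH3: C–O–C with sp³ C, no adjacent C=O → ether.
  CH(CH2F): pendant –CH2X: halogen on sp³ carbon → alkyl halide.
  CH(CONH2): pendant –CONH2: carbonyl C bonded to C and N → amide.
  CH2SH: –SH on an sp³ carbon → thiol.

aldehyde, alkyl halide, amide, ester, ether, thiol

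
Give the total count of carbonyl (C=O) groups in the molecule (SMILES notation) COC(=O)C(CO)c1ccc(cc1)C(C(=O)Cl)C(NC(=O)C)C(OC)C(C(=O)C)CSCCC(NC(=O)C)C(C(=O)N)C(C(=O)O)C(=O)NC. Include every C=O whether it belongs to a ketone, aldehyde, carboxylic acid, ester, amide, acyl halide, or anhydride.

8

CH3OOC: ester, 1 C=O (running total 1).
CH(COCl): acyl halide, 1 C=O (running total 2).
CH(NHCOCH3): amide, 1 C=O (running total 3).
CH(COCH3): ketone, 1 C=O (running total 4).
CH(NHCOCH3): amide, 1 C=O (running total 5).
CH(CONH2): amide, 1 C=O (running total 6).
CH(COOH): carboxylic acid, 1 C=O (running total 7).
CONHCH3: amide, 1 C=O (running total 8).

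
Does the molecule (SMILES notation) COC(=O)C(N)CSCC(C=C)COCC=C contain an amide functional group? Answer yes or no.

CH3O–C(=O)–: carbonyl C bonded to C and to –OCH3 → ester (not ketone + ether).
–NH2 on an sp³ carbon with no adjacent C=O → amine.
C–S–C linkage → sulfide (thioether).
pendant –CH=CH2: C=C double bond → alkene.
C–O–C with sp³ carbons on both sides and no adjacent C=O → ether.
C=C double bond → alkene.
The groups actually present are: alkene, amine, ester, ether, sulfide.

no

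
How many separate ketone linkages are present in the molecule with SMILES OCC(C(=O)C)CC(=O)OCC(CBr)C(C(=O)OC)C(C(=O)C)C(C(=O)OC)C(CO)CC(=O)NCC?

2

Working along the chain:
  HOCH2: HO– on an sp³ carbon → alcohol.
  CH(COCH3): pendant –COCH3: carbonyl C bonded to two carbons → ketone.
  CH2COOCH2: –C(=O)–O–C with C on the carbonyl side → ester.
  CH(CH2Br): pendant –CH2X: halogen on sp³ carbon → alkyl halide.
  CH(COOCH3): pendant –COOCH3: carbonyl C bonded to C and –OCH3 → ester.
  CH(COCH3): pendant –COCH3: carbonyl C bonded to two carbons → ketone.
  CH(COOCH3): pendant –COOCH3: carbonyl C bonded to C and –OCH3 → ester.
  CH(CH2OH): pendant –CH2OH on an sp³ backbone C → alcohol.
  CH2CONHCH2: –C(=O)–N– linkage → amide (the N is not an amine).
Ketone appears at: CH(COCH3), CH(COCH3) → 2.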